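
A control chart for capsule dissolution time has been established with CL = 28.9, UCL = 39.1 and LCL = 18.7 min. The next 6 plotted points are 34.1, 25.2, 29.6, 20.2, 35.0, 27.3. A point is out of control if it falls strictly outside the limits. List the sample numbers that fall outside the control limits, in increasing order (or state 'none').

All 6 points lie within [18.7, 39.1].

none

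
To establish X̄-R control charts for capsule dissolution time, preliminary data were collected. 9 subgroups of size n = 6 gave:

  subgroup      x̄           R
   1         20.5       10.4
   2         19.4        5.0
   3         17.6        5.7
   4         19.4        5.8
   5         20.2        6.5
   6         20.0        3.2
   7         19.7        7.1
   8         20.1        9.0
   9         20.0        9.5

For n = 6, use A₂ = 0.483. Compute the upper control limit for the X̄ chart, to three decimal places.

X̄̄ = (20.5 + 19.4 + 17.6 + 19.4 + 20.2 + 20.0 + 19.7 + 20.1 + 20.0) / 9 = 176.9000 / 9 = 19.6556
R̄ = (10.4 + 5.0 + 5.7 + 5.8 + 6.5 + 3.2 + 7.1 + 9.0 + 9.5) / 9 = 62.2000 / 9 = 6.9111
UCL = X̄̄ + A₂·R̄ = 19.6556 + 0.483 × 6.9111 = 22.9936

22.994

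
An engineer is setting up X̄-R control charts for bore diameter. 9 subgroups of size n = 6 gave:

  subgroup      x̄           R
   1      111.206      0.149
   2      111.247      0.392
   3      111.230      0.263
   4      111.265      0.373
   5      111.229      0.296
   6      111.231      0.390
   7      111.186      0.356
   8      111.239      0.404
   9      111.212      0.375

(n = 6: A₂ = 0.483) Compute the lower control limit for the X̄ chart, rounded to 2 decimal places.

X̄̄ = (111.206 + 111.247 + 111.230 + 111.265 + 111.229 + 111.231 + 111.186 + 111.239 + 111.212) / 9 = 1001.0450 / 9 = 111.2272
R̄ = (0.149 + 0.392 + 0.263 + 0.373 + 0.296 + 0.390 + 0.356 + 0.404 + 0.375) / 9 = 2.9980 / 9 = 0.3331
LCL = X̄̄ − A₂·R̄ = 111.2272 − 0.483 × 0.3331 = 111.0663

111.07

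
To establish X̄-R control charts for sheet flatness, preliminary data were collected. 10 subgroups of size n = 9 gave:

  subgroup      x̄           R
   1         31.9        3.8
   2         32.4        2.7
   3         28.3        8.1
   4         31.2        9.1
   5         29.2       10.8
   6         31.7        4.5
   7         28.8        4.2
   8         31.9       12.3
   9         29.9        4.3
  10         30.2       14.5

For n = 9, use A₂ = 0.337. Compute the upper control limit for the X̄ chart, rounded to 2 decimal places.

X̄̄ = (31.9 + 32.4 + 28.3 + 31.2 + 29.2 + 31.7 + 28.8 + 31.9 + 29.9 + 30.2) / 10 = 305.5000 / 10 = 30.5500
R̄ = (3.8 + 2.7 + 8.1 + 9.1 + 10.8 + 4.5 + 4.2 + 12.3 + 4.3 + 14.5) / 10 = 74.3000 / 10 = 7.4300
UCL = X̄̄ + A₂·R̄ = 30.5500 + 0.337 × 7.4300 = 33.0539

33.05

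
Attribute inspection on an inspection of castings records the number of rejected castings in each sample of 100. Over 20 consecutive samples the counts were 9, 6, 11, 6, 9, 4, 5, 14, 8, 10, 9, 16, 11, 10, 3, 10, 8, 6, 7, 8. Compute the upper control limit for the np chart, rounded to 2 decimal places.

16.87

p̄ = Σdᵢ / (k·n) = 170 / (20 × 100) = 0.08500
UCL = np̄ + 3·√(np̄(1−p̄)) = 8.5000 + 3 × √(8.5000×0.91500) = 8.5000 + 3 × 2.7888 = 16.8665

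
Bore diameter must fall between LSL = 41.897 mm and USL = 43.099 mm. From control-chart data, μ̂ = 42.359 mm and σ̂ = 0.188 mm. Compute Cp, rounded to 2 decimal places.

1.07

Cp = (USL − LSL) / (6σ̂) = (43.099 − 41.897) / (6 × 0.188) = 1.2020 / 1.1280 = 1.0656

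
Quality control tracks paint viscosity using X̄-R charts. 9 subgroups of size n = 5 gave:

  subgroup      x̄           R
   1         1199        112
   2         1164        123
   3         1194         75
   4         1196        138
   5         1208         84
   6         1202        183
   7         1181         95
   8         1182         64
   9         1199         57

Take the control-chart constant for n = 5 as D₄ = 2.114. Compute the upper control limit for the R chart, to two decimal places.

R̄ = (112 + 123 + 75 + 138 + 84 + 183 + 95 + 64 + 57) / 9 = 931.0000 / 9 = 103.4444
UCL_R = D₄·R̄ = 2.114 × 103.4444 = 218.6816

218.68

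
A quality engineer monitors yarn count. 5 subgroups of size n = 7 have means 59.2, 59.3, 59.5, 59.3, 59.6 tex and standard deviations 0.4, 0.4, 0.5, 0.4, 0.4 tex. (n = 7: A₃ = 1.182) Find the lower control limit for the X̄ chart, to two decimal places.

58.88

X̄̄ = (59.2 + 59.3 + 59.5 + 59.3 + 59.6) / 5 = 59.3800
s̄ = (0.4 + 0.4 + 0.5 + 0.4 + 0.4) / 5 = 0.4200
LCL = X̄̄ − A₃·s̄ = 59.3800 − 1.182 × 0.4200 = 58.8836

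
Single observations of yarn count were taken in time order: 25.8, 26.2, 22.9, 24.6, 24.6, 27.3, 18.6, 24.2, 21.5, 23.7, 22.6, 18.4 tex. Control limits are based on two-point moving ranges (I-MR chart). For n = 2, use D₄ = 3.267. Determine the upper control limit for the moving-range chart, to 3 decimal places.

Moving ranges: 0.4, 3.3, 1.7, 0.0, 2.7, 8.7, 5.6, 2.7, 2.2, 1.1, 4.2; M̄R̄ = 32.6000 / 11 = 2.9636
UCL_MR = D₄·M̄R̄ = 3.267 × 2.9636 = 9.6822

9.682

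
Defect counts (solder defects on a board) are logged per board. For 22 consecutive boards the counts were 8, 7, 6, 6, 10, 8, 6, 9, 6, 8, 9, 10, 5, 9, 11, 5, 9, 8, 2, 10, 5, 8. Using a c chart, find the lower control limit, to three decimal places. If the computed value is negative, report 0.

0.000

c̄ = (8 + 7 + 6 + 6 + 10 + 8 + 6 + 9 + 6 + 8 + 9 + 10 + 5 + 9 + 11 + 5 + 9 + 8 + 2 + 10 + 5 + 8) / 22 = 165 / 22 = 7.5000
LCL = c̄ − 3√c̄ = 7.5000 − 3 × 2.7386 = -0.7158 → 0 (cannot be negative)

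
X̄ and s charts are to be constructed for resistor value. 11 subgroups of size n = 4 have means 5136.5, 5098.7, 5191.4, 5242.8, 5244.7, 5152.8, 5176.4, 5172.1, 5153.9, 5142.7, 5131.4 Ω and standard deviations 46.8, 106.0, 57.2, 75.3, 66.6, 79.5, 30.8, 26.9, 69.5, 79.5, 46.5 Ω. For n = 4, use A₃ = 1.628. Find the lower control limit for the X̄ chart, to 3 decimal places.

X̄̄ = (5136.5 + 5098.7 + 5191.4 + 5242.8 + 5244.7 + 5152.8 + 5176.4 + 5172.1 + 5153.9 + 5142.7 + 5131.4) / 11 = 5167.5818
s̄ = (46.8 + 106.0 + 57.2 + 75.3 + 66.6 + 79.5 + 30.8 + 26.9 + 69.5 + 79.5 + 46.5) / 11 = 62.2364
LCL = X̄̄ − A₃·s̄ = 5167.5818 − 1.628 × 62.2364 = 5066.2610

5066.261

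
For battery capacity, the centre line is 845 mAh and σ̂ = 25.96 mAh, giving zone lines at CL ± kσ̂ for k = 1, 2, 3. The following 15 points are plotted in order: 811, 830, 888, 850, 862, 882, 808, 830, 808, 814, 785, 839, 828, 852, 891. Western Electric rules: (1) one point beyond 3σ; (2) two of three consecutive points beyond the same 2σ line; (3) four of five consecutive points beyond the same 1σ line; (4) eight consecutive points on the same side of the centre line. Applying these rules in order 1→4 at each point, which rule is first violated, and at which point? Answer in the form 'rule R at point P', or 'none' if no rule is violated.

rule 3 at point 11

Zone of each point (C = within 1σ̂, B = 1σ̂–2σ̂, A = 2σ̂–3σ̂, * = beyond 3σ̂; sign = side of CL): 1:-B, 2:-C, 3:+B, 4:+C, 5:+C, 6:+B, 7:-B, 8:-C, 9:-B, 10:-B, 11:-A, 12:-C, 13:-C, 14:+C, 15:+B
Rule 3 (four of five consecutive points beyond the same 1σ limit) is satisfied at point 11.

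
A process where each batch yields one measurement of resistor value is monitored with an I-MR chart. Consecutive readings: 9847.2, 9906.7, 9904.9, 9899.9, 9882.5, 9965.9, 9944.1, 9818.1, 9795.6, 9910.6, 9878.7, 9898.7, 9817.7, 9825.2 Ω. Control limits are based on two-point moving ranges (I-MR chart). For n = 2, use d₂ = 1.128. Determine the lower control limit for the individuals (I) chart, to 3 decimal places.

X̄ = (9847.2 + 9906.7 + 9904.9 + 9899.9 + 9882.5 + 9965.9 + 9944.1 + 9818.1 + 9795.6 + 9910.6 + 9878.7 + 9898.7 + 9817.7 + 9825.2) / 14 = 9878.2714
Moving ranges: 59.5, 1.8, 5.0, 17.4, 83.4, 21.8, 126.0, 22.5, 115.0, 31.9, 20.0, 81.0, 7.5; M̄R̄ = 592.8000 / 13 = 45.6000
LCL = X̄ − 3·M̄R̄/d₂ = 9878.2714 − 3 × 45.6000 / 1.128 = 9756.9948

9756.995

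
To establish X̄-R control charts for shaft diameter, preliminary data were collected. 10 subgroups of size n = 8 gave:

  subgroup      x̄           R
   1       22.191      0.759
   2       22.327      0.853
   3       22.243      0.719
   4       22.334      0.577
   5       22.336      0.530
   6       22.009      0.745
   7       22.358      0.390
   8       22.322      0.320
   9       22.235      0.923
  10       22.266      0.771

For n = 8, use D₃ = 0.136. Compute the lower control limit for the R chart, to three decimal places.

R̄ = (0.759 + 0.853 + 0.719 + 0.577 + 0.530 + 0.745 + 0.390 + 0.320 + 0.923 + 0.771) / 10 = 6.5870 / 10 = 0.6587
LCL_R = D₃·R̄ = 0.136 × 0.6587 = 0.0896

0.090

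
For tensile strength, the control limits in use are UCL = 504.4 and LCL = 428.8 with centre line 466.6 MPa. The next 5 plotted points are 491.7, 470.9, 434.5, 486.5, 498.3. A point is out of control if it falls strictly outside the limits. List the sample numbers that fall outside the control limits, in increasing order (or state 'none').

All 5 points lie within [428.8, 504.4].

none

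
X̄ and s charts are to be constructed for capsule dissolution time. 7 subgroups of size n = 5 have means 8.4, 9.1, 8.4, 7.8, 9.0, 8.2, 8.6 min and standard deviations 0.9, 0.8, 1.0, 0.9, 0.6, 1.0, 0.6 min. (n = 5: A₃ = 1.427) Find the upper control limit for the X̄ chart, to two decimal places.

9.68

X̄̄ = (8.4 + 9.1 + 8.4 + 7.8 + 9.0 + 8.2 + 8.6) / 7 = 8.5000
s̄ = (0.9 + 0.8 + 1.0 + 0.9 + 0.6 + 1.0 + 0.6) / 7 = 0.8286
UCL = X̄̄ + A₃·s̄ = 8.5000 + 1.427 × 0.8286 = 9.6824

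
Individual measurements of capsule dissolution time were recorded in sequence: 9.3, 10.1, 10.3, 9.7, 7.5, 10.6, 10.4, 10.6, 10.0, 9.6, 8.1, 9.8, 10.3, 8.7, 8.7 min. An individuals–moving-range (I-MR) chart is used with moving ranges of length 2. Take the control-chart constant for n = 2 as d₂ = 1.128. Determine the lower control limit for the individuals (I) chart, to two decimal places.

X̄ = (9.3 + 10.1 + 10.3 + 9.7 + 7.5 + 10.6 + 10.4 + 10.6 + 10.0 + 9.6 + 8.1 + 9.8 + 10.3 + 8.7 + 8.7) / 15 = 9.5800
Moving ranges: 0.8, 0.2, 0.6, 2.2, 3.1, 0.2, 0.2, 0.6, 0.4, 1.5, 1.7, 0.5, 1.6, 0.0; M̄R̄ = 13.6000 / 14 = 0.9714
LCL = X̄ − 3·M̄R̄/d₂ = 9.5800 − 3 × 0.9714 / 1.128 = 6.9964

7.00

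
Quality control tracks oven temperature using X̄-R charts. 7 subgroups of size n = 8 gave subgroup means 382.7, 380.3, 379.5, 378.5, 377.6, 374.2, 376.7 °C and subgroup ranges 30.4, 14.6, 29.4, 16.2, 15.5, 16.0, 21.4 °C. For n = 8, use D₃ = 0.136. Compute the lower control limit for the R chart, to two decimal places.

R̄ = (30.4 + 14.6 + 29.4 + 16.2 + 15.5 + 16.0 + 21.4) / 7 = 143.5000 / 7 = 20.5000
LCL_R = D₃·R̄ = 0.136 × 20.5000 = 2.7880

2.79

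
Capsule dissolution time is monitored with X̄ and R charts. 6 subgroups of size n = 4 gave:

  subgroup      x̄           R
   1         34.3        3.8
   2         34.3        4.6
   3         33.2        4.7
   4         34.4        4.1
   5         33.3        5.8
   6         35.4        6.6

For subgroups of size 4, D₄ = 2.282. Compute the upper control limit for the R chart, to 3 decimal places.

R̄ = (3.8 + 4.6 + 4.7 + 4.1 + 5.8 + 6.6) / 6 = 29.6000 / 6 = 4.9333
UCL_R = D₄·R̄ = 2.282 × 4.9333 = 11.2579

11.258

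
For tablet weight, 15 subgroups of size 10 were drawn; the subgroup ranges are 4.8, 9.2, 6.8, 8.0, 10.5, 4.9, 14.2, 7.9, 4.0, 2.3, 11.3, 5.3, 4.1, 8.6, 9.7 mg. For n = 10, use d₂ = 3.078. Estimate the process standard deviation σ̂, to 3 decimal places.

2.417

R̄ = (4.8 + 9.2 + 6.8 + 8.0 + 10.5 + 4.9 + 14.2 + 7.9 + 4.0 + 2.3 + 11.3 + 5.3 + 4.1 + 8.6 + 9.7) / 15 = 7.4400
σ̂ = R̄ / d₂ = 7.4400 / 3.078 = 2.4172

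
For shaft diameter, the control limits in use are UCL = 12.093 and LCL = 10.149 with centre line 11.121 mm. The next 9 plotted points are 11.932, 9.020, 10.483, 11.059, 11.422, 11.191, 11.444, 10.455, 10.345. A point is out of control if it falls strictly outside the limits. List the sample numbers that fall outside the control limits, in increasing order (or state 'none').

2

Compare each point to [10.149, 12.093]: sample 2 = 9.020 < LCL.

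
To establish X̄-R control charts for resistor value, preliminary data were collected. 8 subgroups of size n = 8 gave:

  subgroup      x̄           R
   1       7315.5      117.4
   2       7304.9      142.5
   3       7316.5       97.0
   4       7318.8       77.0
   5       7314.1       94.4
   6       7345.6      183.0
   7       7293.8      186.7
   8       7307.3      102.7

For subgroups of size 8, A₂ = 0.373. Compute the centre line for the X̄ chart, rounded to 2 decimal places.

7314.56

X̄̄ = (7315.5 + 7304.9 + 7316.5 + 7318.8 + 7314.1 + 7345.6 + 7293.8 + 7307.3) / 8 = 58516.5000 / 8 = 7314.5625
CL = X̄̄ = 7314.5625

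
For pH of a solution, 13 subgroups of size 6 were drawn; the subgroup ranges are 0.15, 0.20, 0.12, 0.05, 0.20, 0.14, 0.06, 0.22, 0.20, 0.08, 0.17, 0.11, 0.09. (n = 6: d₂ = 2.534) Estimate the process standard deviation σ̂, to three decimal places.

R̄ = (0.15 + 0.20 + 0.12 + 0.05 + 0.20 + 0.14 + 0.06 + 0.22 + 0.20 + 0.08 + 0.17 + 0.11 + 0.09) / 13 = 0.1377
σ̂ = R̄ / d₂ = 0.1377 / 2.534 = 0.0543

0.054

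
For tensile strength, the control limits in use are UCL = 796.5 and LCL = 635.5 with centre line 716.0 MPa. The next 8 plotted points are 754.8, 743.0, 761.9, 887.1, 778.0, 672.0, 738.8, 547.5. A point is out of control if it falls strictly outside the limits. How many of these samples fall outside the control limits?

Compare each point to [635.5, 796.5]: sample 4 = 887.1 > UCL; sample 8 = 547.5 < LCL.

2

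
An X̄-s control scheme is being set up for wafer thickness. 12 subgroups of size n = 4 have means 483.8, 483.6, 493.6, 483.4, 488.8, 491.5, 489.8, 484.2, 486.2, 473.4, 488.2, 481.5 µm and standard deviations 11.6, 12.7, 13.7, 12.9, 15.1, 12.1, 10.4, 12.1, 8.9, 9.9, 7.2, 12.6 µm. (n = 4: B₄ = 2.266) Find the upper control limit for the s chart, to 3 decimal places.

26.286

s̄ = (11.6 + 12.7 + 13.7 + 12.9 + 15.1 + 12.1 + 10.4 + 12.1 + 8.9 + 9.9 + 7.2 + 12.6) / 12 = 11.6000
UCL_s = B₄·s̄ = 2.266 × 11.6000 = 26.2856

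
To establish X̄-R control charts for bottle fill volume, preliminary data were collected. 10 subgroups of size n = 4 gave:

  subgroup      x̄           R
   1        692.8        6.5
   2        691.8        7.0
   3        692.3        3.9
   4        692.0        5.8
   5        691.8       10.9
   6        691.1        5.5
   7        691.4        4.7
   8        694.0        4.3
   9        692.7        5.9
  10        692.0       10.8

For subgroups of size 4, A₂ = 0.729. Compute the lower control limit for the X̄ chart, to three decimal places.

X̄̄ = (692.8 + 691.8 + 692.3 + 692.0 + 691.8 + 691.1 + 691.4 + 694.0 + 692.7 + 692.0) / 10 = 6921.9000 / 10 = 692.1900
R̄ = (6.5 + 7.0 + 3.9 + 5.8 + 10.9 + 5.5 + 4.7 + 4.3 + 5.9 + 10.8) / 10 = 65.3000 / 10 = 6.5300
LCL = X̄̄ − A₂·R̄ = 692.1900 − 0.729 × 6.5300 = 687.4296

687.430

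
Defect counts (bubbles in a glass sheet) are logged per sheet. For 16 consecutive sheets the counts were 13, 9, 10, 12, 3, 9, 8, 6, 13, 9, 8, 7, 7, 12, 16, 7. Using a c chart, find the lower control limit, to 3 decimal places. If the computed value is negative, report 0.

c̄ = (13 + 9 + 10 + 12 + 3 + 9 + 8 + 6 + 13 + 9 + 8 + 7 + 7 + 12 + 16 + 7) / 16 = 149 / 16 = 9.3125
LCL = c̄ − 3√c̄ = 9.3125 − 3 × 3.0516 = 0.1576

0.158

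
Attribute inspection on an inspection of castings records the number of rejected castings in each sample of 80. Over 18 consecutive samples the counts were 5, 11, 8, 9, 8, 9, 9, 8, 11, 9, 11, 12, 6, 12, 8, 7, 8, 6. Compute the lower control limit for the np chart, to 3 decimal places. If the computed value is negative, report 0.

p̄ = Σdᵢ / (k·n) = 157 / (18 × 80) = 0.10903
LCL = np̄ − 3·√(np̄(1−p̄)) = 8.7222 − 3 × 2.7877 = 0.3591

0.359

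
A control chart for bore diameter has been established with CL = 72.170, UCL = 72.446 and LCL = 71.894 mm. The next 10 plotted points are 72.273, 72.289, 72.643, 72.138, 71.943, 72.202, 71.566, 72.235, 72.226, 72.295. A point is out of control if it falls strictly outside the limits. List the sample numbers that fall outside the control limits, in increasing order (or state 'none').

Compare each point to [71.894, 72.446]: sample 3 = 72.643 > UCL; sample 7 = 71.566 < LCL.

3, 7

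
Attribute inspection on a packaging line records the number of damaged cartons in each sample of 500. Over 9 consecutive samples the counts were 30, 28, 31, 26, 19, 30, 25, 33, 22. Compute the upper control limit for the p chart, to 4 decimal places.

0.0846

p̄ = Σdᵢ / (k·n) = 244 / (9 × 500) = 0.05422
UCL = p̄ + 3·√(p̄(1−p̄)/n) = 0.05422 + 3 × √(0.05422×0.94578/500) = 0.05422 + 3 × 0.01013 = 0.08460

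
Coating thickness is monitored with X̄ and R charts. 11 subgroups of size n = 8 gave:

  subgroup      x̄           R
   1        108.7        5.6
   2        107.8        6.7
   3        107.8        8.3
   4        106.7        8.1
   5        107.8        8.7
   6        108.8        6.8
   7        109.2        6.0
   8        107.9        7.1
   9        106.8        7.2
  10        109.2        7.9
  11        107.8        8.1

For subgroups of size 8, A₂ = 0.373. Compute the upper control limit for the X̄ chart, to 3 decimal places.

X̄̄ = (108.7 + 107.8 + 107.8 + 106.7 + 107.8 + 108.8 + 109.2 + 107.9 + 106.8 + 109.2 + 107.8) / 11 = 1188.5000 / 11 = 108.0455
R̄ = (5.6 + 6.7 + 8.3 + 8.1 + 8.7 + 6.8 + 6.0 + 7.1 + 7.2 + 7.9 + 8.1) / 11 = 80.5000 / 11 = 7.3182
UCL = X̄̄ + A₂·R̄ = 108.0455 + 0.373 × 7.3182 = 110.7751

110.775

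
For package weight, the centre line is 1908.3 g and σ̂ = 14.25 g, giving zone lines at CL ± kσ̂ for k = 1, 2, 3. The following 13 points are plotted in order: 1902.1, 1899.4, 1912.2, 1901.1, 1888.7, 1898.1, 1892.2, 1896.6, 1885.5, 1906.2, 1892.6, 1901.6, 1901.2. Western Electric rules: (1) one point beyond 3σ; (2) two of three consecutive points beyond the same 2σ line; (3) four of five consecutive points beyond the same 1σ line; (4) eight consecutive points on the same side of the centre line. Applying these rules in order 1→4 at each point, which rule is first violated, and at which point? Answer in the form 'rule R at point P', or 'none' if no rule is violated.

rule 4 at point 11

Zone of each point (C = within 1σ̂, B = 1σ̂–2σ̂, A = 2σ̂–3σ̂, * = beyond 3σ̂; sign = side of CL): 1:-C, 2:-C, 3:+C, 4:-C, 5:-B, 6:-C, 7:-B, 8:-C, 9:-B, 10:-C, 11:-B, 12:-C, 13:-C
Rule 4 (eight consecutive points on the same side of the centre line) is satisfied at point 11.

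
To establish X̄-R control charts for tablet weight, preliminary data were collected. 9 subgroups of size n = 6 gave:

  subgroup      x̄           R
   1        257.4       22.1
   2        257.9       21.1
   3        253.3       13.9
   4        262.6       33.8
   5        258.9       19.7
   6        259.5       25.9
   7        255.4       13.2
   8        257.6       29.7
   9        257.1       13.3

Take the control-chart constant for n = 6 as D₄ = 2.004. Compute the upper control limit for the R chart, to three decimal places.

42.908

R̄ = (22.1 + 21.1 + 13.9 + 33.8 + 19.7 + 25.9 + 13.2 + 29.7 + 13.3) / 9 = 192.7000 / 9 = 21.4111
UCL_R = D₄·R̄ = 2.004 × 21.4111 = 42.9079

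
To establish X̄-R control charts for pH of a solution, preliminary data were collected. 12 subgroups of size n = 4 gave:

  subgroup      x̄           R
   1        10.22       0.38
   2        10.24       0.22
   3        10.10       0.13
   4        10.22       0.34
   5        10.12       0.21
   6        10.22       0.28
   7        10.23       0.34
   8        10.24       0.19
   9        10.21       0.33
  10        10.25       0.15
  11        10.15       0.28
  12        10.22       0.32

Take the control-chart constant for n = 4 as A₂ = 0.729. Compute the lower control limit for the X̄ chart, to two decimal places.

10.01

X̄̄ = (10.22 + 10.24 + 10.10 + 10.22 + 10.12 + 10.22 + 10.23 + 10.24 + 10.21 + 10.25 + 10.15 + 10.22) / 12 = 122.4200 / 12 = 10.2017
R̄ = (0.38 + 0.22 + 0.13 + 0.34 + 0.21 + 0.28 + 0.34 + 0.19 + 0.33 + 0.15 + 0.28 + 0.32) / 12 = 3.1700 / 12 = 0.2642
LCL = X̄̄ − A₂·R̄ = 10.2017 − 0.729 × 0.2642 = 10.0091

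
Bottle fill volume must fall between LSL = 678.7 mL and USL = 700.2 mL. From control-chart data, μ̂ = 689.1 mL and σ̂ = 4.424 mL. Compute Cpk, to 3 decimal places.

0.784

Cpu = (USL − μ̂) / (3σ̂) = (700.2 − 689.1) / (3 × 4.424) = 0.8363; Cpl = (μ̂ − LSL) / (3σ̂) = (689.1 − 678.7) / (3 × 4.424) = 0.7836; Cpk = min(Cpu, Cpl) = 0.7836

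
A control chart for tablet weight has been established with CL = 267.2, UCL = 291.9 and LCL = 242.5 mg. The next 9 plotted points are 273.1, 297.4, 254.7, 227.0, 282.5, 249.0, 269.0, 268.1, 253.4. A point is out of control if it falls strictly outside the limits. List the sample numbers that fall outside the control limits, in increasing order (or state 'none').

Compare each point to [242.5, 291.9]: sample 2 = 297.4 > UCL; sample 4 = 227.0 < LCL.

2, 4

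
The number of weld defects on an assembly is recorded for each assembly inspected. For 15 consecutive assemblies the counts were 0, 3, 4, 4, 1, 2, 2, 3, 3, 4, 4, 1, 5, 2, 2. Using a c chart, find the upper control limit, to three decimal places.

7.566

c̄ = (0 + 3 + 4 + 4 + 1 + 2 + 2 + 3 + 3 + 4 + 4 + 1 + 5 + 2 + 2) / 15 = 40 / 15 = 2.6667
UCL = c̄ + 3√c̄ = 2.6667 + 3 × √2.6667 = 2.6667 + 3 × 1.6330 = 7.5656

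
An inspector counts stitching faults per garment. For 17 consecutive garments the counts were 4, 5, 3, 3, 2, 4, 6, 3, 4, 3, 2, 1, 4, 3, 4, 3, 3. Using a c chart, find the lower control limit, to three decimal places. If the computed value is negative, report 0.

0.000

c̄ = (4 + 5 + 3 + 3 + 2 + 4 + 6 + 3 + 4 + 3 + 2 + 1 + 4 + 3 + 4 + 3 + 3) / 17 = 57 / 17 = 3.3529
LCL = c̄ − 3√c̄ = 3.3529 − 3 × 1.8311 = -2.1404 → 0 (cannot be negative)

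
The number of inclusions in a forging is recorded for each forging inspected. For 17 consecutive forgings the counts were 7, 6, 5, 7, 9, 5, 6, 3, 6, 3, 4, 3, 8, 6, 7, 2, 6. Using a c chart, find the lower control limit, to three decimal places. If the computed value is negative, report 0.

0.000

c̄ = (7 + 6 + 5 + 7 + 9 + 5 + 6 + 3 + 6 + 3 + 4 + 3 + 8 + 6 + 7 + 2 + 6) / 17 = 93 / 17 = 5.4706
LCL = c̄ − 3√c̄ = 5.4706 − 3 × 2.3389 = -1.5462 → 0 (cannot be negative)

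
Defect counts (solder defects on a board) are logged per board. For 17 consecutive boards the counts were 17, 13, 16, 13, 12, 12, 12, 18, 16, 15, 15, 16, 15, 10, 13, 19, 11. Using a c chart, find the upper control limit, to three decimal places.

c̄ = (17 + 13 + 16 + 13 + 12 + 12 + 12 + 18 + 16 + 15 + 15 + 16 + 15 + 10 + 13 + 19 + 11) / 17 = 243 / 17 = 14.2941
UCL = c̄ + 3√c̄ = 14.2941 + 3 × √14.2941 = 14.2941 + 3 × 3.7808 = 25.6364

25.636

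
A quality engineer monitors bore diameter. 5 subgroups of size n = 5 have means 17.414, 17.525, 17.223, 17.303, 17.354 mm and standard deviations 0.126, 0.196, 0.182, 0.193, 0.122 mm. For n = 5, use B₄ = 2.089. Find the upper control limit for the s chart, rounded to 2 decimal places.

s̄ = (0.126 + 0.196 + 0.182 + 0.193 + 0.122) / 5 = 0.1638
UCL_s = B₄·s̄ = 2.089 × 0.1638 = 0.3422

0.34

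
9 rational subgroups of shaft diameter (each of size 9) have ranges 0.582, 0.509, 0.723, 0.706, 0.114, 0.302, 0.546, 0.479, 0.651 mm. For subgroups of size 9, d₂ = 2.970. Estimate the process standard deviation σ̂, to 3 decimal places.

0.173

R̄ = (0.582 + 0.509 + 0.723 + 0.706 + 0.114 + 0.302 + 0.546 + 0.479 + 0.651) / 9 = 0.5124
σ̂ = R̄ / d₂ = 0.5124 / 2.970 = 0.1725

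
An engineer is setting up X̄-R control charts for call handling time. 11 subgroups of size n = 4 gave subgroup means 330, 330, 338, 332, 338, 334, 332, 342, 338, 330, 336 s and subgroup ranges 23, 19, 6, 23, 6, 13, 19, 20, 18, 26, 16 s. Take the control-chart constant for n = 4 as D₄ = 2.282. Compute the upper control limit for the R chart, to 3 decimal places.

39.209

R̄ = (23 + 19 + 6 + 23 + 6 + 13 + 19 + 20 + 18 + 26 + 16) / 11 = 189.0000 / 11 = 17.1818
UCL_R = D₄·R̄ = 2.282 × 17.1818 = 39.2089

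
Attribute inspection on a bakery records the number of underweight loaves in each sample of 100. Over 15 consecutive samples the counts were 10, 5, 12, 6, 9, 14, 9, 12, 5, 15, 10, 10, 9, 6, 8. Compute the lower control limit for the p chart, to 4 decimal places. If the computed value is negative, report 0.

0.0061

p̄ = Σdᵢ / (k·n) = 140 / (15 × 100) = 0.09333
LCL = p̄ − 3·√(p̄(1−p̄)/n) = 0.09333 − 3 × 0.02909 = 0.00606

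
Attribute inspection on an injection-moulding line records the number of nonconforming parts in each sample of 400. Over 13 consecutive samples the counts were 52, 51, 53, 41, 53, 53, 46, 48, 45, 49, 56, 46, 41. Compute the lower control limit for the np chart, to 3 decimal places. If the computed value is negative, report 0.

29.137

p̄ = Σdᵢ / (k·n) = 634 / (13 × 400) = 0.12192
LCL = np̄ − 3·√(np̄(1−p̄)) = 48.7692 − 3 × 6.5439 = 29.1374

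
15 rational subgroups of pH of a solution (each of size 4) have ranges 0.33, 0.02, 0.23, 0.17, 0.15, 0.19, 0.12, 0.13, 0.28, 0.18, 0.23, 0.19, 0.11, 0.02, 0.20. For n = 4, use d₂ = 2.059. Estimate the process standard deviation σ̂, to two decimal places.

0.08

R̄ = (0.33 + 0.02 + 0.23 + 0.17 + 0.15 + 0.19 + 0.12 + 0.13 + 0.28 + 0.18 + 0.23 + 0.19 + 0.11 + 0.02 + 0.20) / 15 = 0.1700
σ̂ = R̄ / d₂ = 0.1700 / 2.059 = 0.0826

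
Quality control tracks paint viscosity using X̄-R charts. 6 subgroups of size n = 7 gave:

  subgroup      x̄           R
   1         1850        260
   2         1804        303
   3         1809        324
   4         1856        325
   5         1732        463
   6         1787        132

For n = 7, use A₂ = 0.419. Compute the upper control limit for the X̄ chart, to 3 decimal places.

X̄̄ = (1850 + 1804 + 1809 + 1856 + 1732 + 1787) / 6 = 10838.0000 / 6 = 1806.3333
R̄ = (260 + 303 + 324 + 325 + 463 + 132) / 6 = 1807.0000 / 6 = 301.1667
UCL = X̄̄ + A₂·R̄ = 1806.3333 + 0.419 × 301.1667 = 1932.5222

1932.522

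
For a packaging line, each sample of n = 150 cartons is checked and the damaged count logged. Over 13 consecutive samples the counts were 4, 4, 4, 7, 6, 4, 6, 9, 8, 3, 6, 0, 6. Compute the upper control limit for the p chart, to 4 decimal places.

0.0790

p̄ = Σdᵢ / (k·n) = 67 / (13 × 150) = 0.03436
UCL = p̄ + 3·√(p̄(1−p̄)/n) = 0.03436 + 3 × √(0.03436×0.96564/150) = 0.03436 + 3 × 0.01487 = 0.07898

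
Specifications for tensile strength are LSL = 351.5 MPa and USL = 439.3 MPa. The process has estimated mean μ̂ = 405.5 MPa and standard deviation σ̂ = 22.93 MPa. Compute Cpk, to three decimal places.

0.491

Cpu = (USL − μ̂) / (3σ̂) = (439.3 − 405.5) / (3 × 22.93) = 0.4914; Cpl = (μ̂ − LSL) / (3σ̂) = (405.5 − 351.5) / (3 × 22.93) = 0.7850; Cpk = min(Cpu, Cpl) = 0.4914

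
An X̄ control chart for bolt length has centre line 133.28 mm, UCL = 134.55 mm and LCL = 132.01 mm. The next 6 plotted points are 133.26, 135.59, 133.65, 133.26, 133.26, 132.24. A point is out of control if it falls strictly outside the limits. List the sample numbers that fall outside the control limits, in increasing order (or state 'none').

Compare each point to [132.01, 134.55]: sample 2 = 135.59 > UCL.

2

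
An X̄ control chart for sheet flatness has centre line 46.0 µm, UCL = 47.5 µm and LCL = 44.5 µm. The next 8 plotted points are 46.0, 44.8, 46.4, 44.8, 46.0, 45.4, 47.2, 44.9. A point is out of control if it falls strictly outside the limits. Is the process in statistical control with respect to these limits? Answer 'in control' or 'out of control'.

in control

All 8 points lie within [44.5, 47.5].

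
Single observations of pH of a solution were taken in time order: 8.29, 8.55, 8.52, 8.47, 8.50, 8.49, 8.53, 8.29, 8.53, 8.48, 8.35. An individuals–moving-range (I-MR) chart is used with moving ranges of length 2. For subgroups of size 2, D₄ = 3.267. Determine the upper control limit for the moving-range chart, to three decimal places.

Moving ranges: 0.26, 0.03, 0.05, 0.03, 0.01, 0.04, 0.24, 0.24, 0.05, 0.13; M̄R̄ = 1.0800 / 10 = 0.1080
UCL_MR = D₄·M̄R̄ = 3.267 × 0.1080 = 0.3528

0.353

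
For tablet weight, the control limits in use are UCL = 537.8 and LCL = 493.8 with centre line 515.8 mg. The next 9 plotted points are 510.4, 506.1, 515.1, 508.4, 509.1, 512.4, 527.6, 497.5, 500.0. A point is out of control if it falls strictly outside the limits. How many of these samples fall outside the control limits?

0

All 9 points lie within [493.8, 537.8].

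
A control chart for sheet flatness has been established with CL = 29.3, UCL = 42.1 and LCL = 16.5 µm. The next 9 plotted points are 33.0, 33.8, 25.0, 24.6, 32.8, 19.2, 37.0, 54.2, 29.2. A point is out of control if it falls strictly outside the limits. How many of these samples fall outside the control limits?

Compare each point to [16.5, 42.1]: sample 8 = 54.2 > UCL.

1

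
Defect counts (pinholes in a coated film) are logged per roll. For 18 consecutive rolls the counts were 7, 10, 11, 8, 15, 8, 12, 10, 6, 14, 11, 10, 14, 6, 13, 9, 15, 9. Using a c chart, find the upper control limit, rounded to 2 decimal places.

c̄ = (7 + 10 + 11 + 8 + 15 + 8 + 12 + 10 + 6 + 14 + 11 + 10 + 14 + 6 + 13 + 9 + 15 + 9) / 18 = 188 / 18 = 10.4444
UCL = c̄ + 3√c̄ = 10.4444 + 3 × √10.4444 = 10.4444 + 3 × 3.2318 = 20.1398

20.14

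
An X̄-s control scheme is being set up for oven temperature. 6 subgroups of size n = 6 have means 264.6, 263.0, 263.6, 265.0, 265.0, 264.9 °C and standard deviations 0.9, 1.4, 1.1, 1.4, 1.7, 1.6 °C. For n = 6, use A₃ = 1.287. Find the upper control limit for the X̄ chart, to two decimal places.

X̄̄ = (264.6 + 263.0 + 263.6 + 265.0 + 265.0 + 264.9) / 6 = 264.3500
s̄ = (0.9 + 1.4 + 1.1 + 1.4 + 1.7 + 1.6) / 6 = 1.3500
UCL = X̄̄ + A₃·s̄ = 264.3500 + 1.287 × 1.3500 = 266.0874

266.09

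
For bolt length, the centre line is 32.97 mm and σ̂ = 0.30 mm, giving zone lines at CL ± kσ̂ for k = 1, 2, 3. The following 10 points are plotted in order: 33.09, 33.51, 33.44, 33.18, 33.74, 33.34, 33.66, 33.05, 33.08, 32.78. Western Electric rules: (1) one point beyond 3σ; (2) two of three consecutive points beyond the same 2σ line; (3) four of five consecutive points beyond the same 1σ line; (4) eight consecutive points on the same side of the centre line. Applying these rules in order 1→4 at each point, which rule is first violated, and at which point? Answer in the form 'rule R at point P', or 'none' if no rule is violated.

Zone of each point (C = within 1σ̂, B = 1σ̂–2σ̂, A = 2σ̂–3σ̂, * = beyond 3σ̂; sign = side of CL): 1:+C, 2:+B, 3:+B, 4:+C, 5:+A, 6:+B, 7:+A, 8:+C, 9:+C, 10:-C
Rule 3 (four of five consecutive points beyond the same 1σ limit) is satisfied at point 6.

rule 3 at point 6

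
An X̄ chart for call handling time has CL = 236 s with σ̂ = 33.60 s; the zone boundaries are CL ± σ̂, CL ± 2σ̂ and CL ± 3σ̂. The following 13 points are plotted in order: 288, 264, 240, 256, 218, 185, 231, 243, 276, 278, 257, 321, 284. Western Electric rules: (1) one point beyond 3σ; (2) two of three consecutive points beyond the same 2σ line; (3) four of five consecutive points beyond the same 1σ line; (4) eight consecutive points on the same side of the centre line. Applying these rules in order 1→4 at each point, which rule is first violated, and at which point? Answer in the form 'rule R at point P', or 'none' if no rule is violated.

rule 3 at point 13

Zone of each point (C = within 1σ̂, B = 1σ̂–2σ̂, A = 2σ̂–3σ̂, * = beyond 3σ̂; sign = side of CL): 1:+B, 2:+C, 3:+C, 4:+C, 5:-C, 6:-B, 7:-C, 8:+C, 9:+B, 10:+B, 11:+C, 12:+A, 13:+B
Rule 3 (four of five consecutive points beyond the same 1σ limit) is satisfied at point 13.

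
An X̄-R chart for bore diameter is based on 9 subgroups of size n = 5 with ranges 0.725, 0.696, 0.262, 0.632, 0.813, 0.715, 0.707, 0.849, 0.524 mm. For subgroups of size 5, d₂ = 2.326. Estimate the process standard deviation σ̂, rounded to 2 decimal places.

0.28

R̄ = (0.725 + 0.696 + 0.262 + 0.632 + 0.813 + 0.715 + 0.707 + 0.849 + 0.524) / 9 = 0.6581
σ̂ = R̄ / d₂ = 0.6581 / 2.326 = 0.2829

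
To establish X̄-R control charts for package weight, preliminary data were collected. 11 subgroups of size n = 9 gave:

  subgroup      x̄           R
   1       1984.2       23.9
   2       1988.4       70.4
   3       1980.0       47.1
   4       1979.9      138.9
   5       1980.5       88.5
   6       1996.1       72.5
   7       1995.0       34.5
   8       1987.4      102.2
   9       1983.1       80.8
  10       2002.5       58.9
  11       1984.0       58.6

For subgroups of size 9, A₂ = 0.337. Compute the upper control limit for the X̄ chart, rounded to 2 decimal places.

X̄̄ = (1984.2 + 1988.4 + 1980.0 + 1979.9 + 1980.5 + 1996.1 + 1995.0 + 1987.4 + 1983.1 + 2002.5 + 1984.0) / 11 = 21861.1000 / 11 = 1987.3727
R̄ = (23.9 + 70.4 + 47.1 + 138.9 + 88.5 + 72.5 + 34.5 + 102.2 + 80.8 + 58.9 + 58.6) / 11 = 776.3000 / 11 = 70.5727
UCL = X̄̄ + A₂·R̄ = 1987.3727 + 0.337 × 70.5727 = 2011.1557

2011.16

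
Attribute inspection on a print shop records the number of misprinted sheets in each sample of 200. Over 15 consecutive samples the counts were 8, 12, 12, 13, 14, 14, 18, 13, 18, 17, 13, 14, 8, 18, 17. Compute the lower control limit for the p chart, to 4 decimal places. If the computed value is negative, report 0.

p̄ = Σdᵢ / (k·n) = 209 / (15 × 200) = 0.06967
LCL = p̄ − 3·√(p̄(1−p̄)/n) = 0.06967 − 3 × 0.01800 = 0.01566

0.0157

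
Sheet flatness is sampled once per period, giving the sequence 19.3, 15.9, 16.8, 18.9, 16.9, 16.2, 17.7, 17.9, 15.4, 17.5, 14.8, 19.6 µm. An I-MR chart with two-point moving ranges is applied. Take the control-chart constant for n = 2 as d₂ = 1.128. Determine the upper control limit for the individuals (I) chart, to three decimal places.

22.778

X̄ = (19.3 + 15.9 + 16.8 + 18.9 + 16.9 + 16.2 + 17.7 + 17.9 + 15.4 + 17.5 + 14.8 + 19.6) / 12 = 17.2417
Moving ranges: 3.4, 0.9, 2.1, 2.0, 0.7, 1.5, 0.2, 2.5, 2.1, 2.7, 4.8; M̄R̄ = 22.9000 / 11 = 2.0818
UCL = X̄ + 3·M̄R̄/d₂ = 17.2417 + 3 × 2.0818 / 1.128 = 22.7784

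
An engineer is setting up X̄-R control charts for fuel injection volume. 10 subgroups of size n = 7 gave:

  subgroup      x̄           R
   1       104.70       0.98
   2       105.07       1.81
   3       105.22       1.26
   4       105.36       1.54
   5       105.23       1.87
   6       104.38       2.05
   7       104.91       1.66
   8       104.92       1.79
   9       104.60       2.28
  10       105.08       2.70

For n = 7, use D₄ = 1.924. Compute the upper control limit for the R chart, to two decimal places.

3.45

R̄ = (0.98 + 1.81 + 1.26 + 1.54 + 1.87 + 2.05 + 1.66 + 1.79 + 2.28 + 2.70) / 10 = 17.9400 / 10 = 1.7940
UCL_R = D₄·R̄ = 1.924 × 1.7940 = 3.4517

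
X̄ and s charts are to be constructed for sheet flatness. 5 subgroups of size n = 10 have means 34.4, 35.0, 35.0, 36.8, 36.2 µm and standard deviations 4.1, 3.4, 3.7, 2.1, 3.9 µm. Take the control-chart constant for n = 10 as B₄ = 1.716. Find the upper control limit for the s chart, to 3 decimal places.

s̄ = (4.1 + 3.4 + 3.7 + 2.1 + 3.9) / 5 = 3.4400
UCL_s = B₄·s̄ = 1.716 × 3.4400 = 5.9030

5.903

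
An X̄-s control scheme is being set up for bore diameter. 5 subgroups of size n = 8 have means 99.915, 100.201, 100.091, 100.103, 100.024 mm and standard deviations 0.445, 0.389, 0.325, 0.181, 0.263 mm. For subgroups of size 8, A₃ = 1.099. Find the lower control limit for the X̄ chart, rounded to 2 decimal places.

X̄̄ = (99.915 + 100.201 + 100.091 + 100.103 + 100.024) / 5 = 100.0668
s̄ = (0.445 + 0.389 + 0.325 + 0.181 + 0.263) / 5 = 0.3206
LCL = X̄̄ − A₃·s̄ = 100.0668 − 1.099 × 0.3206 = 99.7145

99.71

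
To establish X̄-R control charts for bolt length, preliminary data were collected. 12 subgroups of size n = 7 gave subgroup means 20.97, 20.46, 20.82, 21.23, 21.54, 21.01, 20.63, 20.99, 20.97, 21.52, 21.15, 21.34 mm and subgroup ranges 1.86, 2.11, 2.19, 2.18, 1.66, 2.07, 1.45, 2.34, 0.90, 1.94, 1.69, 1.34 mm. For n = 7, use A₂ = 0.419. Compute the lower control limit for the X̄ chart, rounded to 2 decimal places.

X̄̄ = (20.97 + 20.46 + 20.82 + 21.23 + 21.54 + 21.01 + 20.63 + 20.99 + 20.97 + 21.52 + 21.15 + 21.34) / 12 = 252.6300 / 12 = 21.0525
R̄ = (1.86 + 2.11 + 2.19 + 2.18 + 1.66 + 2.07 + 1.45 + 2.34 + 0.90 + 1.94 + 1.69 + 1.34) / 12 = 21.7300 / 12 = 1.8108
LCL = X̄̄ − A₂·R̄ = 21.0525 − 0.419 × 1.8108 = 20.2938

20.29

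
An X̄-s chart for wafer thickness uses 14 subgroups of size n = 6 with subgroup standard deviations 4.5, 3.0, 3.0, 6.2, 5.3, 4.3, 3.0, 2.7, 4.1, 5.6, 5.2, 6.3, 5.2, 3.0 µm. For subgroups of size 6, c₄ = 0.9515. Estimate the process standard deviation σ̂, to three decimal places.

4.609

s̄ = (4.5 + 3.0 + 3.0 + 6.2 + 5.3 + 4.3 + 3.0 + 2.7 + 4.1 + 5.6 + 5.2 + 6.3 + 5.2 + 3.0) / 14 = 4.3857
σ̂ = s̄ / c₄ = 4.3857 / 0.9515 = 4.6093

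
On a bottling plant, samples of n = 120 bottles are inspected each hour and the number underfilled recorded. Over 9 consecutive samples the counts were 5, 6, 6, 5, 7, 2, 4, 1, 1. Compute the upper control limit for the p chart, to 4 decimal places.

0.0841

p̄ = Σdᵢ / (k·n) = 37 / (9 × 120) = 0.03426
UCL = p̄ + 3·√(p̄(1−p̄)/n) = 0.03426 + 3 × √(0.03426×0.96574/120) = 0.03426 + 3 × 0.01660 = 0.08407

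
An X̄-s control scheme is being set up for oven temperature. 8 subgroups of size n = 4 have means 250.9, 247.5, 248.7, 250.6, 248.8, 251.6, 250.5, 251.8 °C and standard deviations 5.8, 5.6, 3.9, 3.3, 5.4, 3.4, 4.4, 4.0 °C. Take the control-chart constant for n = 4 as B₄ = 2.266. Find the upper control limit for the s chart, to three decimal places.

s̄ = (5.8 + 5.6 + 3.9 + 3.3 + 5.4 + 3.4 + 4.4 + 4.0) / 8 = 4.4750
UCL_s = B₄·s̄ = 2.266 × 4.4750 = 10.1403

10.140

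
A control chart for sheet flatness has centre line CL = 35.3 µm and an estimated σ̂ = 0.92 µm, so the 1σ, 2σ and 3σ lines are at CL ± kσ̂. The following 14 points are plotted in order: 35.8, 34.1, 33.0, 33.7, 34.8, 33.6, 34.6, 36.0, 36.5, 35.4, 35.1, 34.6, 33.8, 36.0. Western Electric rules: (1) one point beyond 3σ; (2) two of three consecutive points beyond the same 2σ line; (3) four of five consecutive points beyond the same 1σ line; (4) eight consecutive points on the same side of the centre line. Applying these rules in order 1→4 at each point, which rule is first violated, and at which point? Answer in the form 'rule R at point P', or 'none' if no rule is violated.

rule 3 at point 6

Zone of each point (C = within 1σ̂, B = 1σ̂–2σ̂, A = 2σ̂–3σ̂, * = beyond 3σ̂; sign = side of CL): 1:+C, 2:-B, 3:-A, 4:-B, 5:-C, 6:-B, 7:-C, 8:+C, 9:+B, 10:+C, 11:-C, 12:-C, 13:-B, 14:+C
Rule 3 (four of five consecutive points beyond the same 1σ limit) is satisfied at point 6.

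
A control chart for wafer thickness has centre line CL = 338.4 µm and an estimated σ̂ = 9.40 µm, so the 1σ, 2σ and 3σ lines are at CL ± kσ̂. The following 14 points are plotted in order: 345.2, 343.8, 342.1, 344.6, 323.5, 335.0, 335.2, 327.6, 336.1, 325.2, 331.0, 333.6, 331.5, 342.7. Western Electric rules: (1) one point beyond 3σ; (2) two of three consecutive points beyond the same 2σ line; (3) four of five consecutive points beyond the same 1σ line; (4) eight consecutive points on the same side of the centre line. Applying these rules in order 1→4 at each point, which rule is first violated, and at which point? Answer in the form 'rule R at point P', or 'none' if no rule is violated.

Zone of each point (C = within 1σ̂, B = 1σ̂–2σ̂, A = 2σ̂–3σ̂, * = beyond 3σ̂; sign = side of CL): 1:+C, 2:+C, 3:+C, 4:+C, 5:-B, 6:-C, 7:-C, 8:-B, 9:-C, 10:-B, 11:-C, 12:-C, 13:-C, 14:+C
Rule 4 (eight consecutive points on the same side of the centre line) is satisfied at point 12.

rule 4 at point 12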